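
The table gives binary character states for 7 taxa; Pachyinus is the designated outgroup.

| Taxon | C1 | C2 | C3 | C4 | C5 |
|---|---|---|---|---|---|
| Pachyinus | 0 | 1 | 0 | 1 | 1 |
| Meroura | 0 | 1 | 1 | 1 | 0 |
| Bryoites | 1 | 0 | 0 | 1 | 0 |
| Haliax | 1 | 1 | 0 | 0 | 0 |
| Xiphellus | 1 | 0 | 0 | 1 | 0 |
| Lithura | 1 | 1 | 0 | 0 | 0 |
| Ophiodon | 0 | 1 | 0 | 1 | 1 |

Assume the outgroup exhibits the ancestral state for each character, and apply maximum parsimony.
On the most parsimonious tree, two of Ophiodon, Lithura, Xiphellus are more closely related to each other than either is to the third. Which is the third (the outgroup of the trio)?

Ophiodon

Character polarity is set by the outgroup: the derived state is whichever differs from the outgroup's state, so for C2, C4, C5 the derived state is '0', and for the remaining characters it is '1'.
C1 (derived state '1') is shared by Bryoites, Haliax, Lithura, and Xiphellus — a synapomorphy uniting that clade.
C2: derived state '0' in Bryoites and Xiphellus only — synapomorphy for {Bryoites, Xiphellus}.
C3: derived state '1' in Meroura only — an autapomorphy, so it tells us nothing about relationships among taxa.
C4: derived state '0' in Haliax and Lithura only — synapomorphy for {Haliax, Lithura}.
C5: derived state '0' in Bryoites, Haliax, Lithura, Meroura, and Xiphellus only — synapomorphy for {Bryoites, Haliax, Lithura, Meroura, Xiphellus}.
Most parsimonious ingroup topology: ((Meroura,((Bryoites,Xiphellus),(Haliax,Lithura))),Ophiodon).
Xiphellus and Lithura share a more recent common ancestor with each other than either does with Ophiodon, so Ophiodon is the least closely related of the three.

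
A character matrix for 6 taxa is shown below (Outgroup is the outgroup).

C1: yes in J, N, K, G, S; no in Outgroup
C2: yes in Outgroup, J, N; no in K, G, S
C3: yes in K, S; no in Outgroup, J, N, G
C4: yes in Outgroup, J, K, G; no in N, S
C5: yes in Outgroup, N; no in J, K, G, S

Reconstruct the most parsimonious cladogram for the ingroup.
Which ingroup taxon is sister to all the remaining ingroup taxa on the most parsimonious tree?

Character polarity is set by the outgroup: the derived state is whichever differs from the outgroup's state, so for C2, C4, C5 the derived state is 'no', and for the remaining characters it is 'yes'.
C1 (derived state 'yes') is shared by all ingroup taxa — unites the whole ingroup.
C2: derived state 'no' in G, K, and S only — synapomorphy for {G, K, S}.
C3: derived state 'yes' in K and S only — synapomorphy for {K, S}.
C4 (state 'no') occurs in N and S but conflicts with the nesting implied by the other characters — most parsimoniously interpreted as homoplasy.
Only G, J, K, and S show the derived state 'no' for C5, supporting them as a clade.
Most parsimonious ingroup topology: ((J,((K,S),G)),N).
N is sister to the clade containing all other ingroup taxa, so it is the earliest-diverging (most basal) ingroup lineage.

N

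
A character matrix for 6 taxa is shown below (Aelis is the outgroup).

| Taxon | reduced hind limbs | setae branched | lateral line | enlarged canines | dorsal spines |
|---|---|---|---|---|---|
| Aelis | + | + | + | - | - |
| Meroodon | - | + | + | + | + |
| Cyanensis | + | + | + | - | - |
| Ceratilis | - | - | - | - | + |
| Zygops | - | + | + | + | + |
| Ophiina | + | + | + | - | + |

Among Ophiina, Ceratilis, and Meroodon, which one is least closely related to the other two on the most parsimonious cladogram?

Character polarity is set by the outgroup: the derived state is whichever differs from the outgroup's state, so for reduced hind limbs, setae branched, lateral line the derived state is '-', and for the remaining characters it is '+'.
reduced hind limbs (derived state '-') is shared by Ceratilis, Meroodon, and Zygops — a synapomorphy uniting that clade.
setae branched: derived state '-' in Ceratilis only — an autapomorphy, so it tells us nothing about relationships among taxa.
lateral line: derived state '-' in Ceratilis only — an autapomorphy, so it tells us nothing about relationships among taxa.
enlarged canines (derived state '+') is shared by Meroodon and Zygops — a synapomorphy uniting that clade.
dorsal spines (derived state '+') is shared by Ceratilis, Meroodon, Ophiina, and Zygops — a synapomorphy uniting that clade.
Most parsimonious ingroup topology: ((((Meroodon,Zygops),Ceratilis),Ophiina),Cyanensis).
Meroodon and Ceratilis share a more recent common ancestor with each other than either does with Ophiina, so Ophiina is the least closely related of the three.

Ophiina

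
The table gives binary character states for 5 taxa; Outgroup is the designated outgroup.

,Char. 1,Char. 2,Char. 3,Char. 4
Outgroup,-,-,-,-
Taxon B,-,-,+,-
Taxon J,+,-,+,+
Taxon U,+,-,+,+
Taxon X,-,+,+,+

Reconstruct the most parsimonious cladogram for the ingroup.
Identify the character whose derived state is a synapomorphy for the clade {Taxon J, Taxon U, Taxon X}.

Char. 4

The outgroup has state '-' for every character, so '+' is the derived state throughout.
Char. 1 (derived state '+') is shared by Taxon J and Taxon U — a synapomorphy uniting that clade.
Char. 2 (derived state '+') is unique to Taxon X (autapomorphy; uninformative for grouping).
Char. 3 (derived state '+') is shared by all ingroup taxa — unites the whole ingroup.
Char. 4: derived state '+' in Taxon J, Taxon U, and Taxon X only — synapomorphy for {Taxon J, Taxon U, Taxon X}.
Most parsimonious ingroup topology: (Taxon B,((Taxon J,Taxon U),Taxon X)).
The clade {Taxon J, Taxon U, Taxon X} is supported by Char. 4: its derived state '+' occurs in exactly those taxa and in no other taxon (including the outgroup).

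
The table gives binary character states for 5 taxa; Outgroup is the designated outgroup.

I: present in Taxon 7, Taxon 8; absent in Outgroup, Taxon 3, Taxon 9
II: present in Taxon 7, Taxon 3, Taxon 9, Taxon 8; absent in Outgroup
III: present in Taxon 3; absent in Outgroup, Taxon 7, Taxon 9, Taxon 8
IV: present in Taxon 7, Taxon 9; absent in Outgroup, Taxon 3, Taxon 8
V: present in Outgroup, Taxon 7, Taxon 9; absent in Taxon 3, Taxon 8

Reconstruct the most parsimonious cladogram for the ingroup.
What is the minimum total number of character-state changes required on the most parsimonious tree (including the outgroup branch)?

6

Character polarity is set by the outgroup: the derived state is whichever differs from the outgroup's state, so for V the derived state is 'absent', and for the remaining characters it is 'present'.
I (state 'present') occurs in Taxon 7 and Taxon 8 but conflicts with the nesting implied by the other characters — most parsimoniously interpreted as homoplasy.
II (derived state 'present') is shared by all ingroup taxa — unites the whole ingroup.
III (derived state 'present') is unique to Taxon 3 (autapomorphy; uninformative for grouping).
IV (derived state 'present') is shared by Taxon 7 and Taxon 9 — a synapomorphy uniting that clade.
V: derived state 'absent' in Taxon 3 and Taxon 8 only — synapomorphy for {Taxon 3, Taxon 8}.
Most parsimonious ingroup topology: ((Taxon 7,Taxon 9),(Taxon 3,Taxon 8)).
Changes per character on this tree: I: 2; II: 1; III: 1; IV: 1; V: 1.
Total = 6.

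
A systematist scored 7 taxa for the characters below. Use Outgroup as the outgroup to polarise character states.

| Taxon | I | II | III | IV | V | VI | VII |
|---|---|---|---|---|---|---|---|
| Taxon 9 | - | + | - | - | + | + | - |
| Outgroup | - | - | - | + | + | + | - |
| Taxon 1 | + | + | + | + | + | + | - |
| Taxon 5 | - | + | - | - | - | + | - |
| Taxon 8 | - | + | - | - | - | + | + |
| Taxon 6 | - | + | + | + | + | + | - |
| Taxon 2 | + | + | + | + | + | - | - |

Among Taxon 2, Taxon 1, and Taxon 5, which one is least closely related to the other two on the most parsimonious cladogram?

Taxon 5

Character polarity is set by the outgroup: the derived state is whichever differs from the outgroup's state, so for IV, V, VI the derived state is '-', and for the remaining characters it is '+'.
I (derived state '+') is shared by Taxon 1 and Taxon 2 — a synapomorphy uniting that clade.
II (derived state '+') is shared by all ingroup taxa — unites the whole ingroup.
III: derived state '+' in Taxon 1, Taxon 2, and Taxon 6 only — synapomorphy for {Taxon 1, Taxon 2, Taxon 6}.
IV: derived state '-' in Taxon 5, Taxon 8, and Taxon 9 only — synapomorphy for {Taxon 5, Taxon 8, Taxon 9}.
V (derived state '-') is shared by Taxon 5 and Taxon 8 — a synapomorphy uniting that clade.
VI: derived state '-' in Taxon 2 only — an autapomorphy, so it tells us nothing about relationships among taxa.
VII (derived state '+') is unique to Taxon 8 (autapomorphy; uninformative for grouping).
Most parsimonious ingroup topology: ((Taxon 9,(Taxon 5,Taxon 8)),(Taxon 6,(Taxon 2,Taxon 1))).
Taxon 2 and Taxon 1 share a more recent common ancestor with each other than either does with Taxon 5, so Taxon 5 is the least closely related of the three.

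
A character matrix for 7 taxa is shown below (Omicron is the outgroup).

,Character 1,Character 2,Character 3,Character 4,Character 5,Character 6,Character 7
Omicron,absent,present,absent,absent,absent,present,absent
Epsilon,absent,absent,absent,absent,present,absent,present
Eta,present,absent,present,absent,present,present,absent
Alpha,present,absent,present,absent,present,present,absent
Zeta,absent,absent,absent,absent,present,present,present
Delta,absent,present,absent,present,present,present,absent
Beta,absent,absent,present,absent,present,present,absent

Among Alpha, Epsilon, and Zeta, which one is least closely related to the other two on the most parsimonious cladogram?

Alpha

Character polarity is set by the outgroup: the derived state is whichever differs from the outgroup's state, so for Character 2, Character 6 the derived state is 'absent', and for the remaining characters it is 'present'.
Only Alpha and Eta show the derived state 'present' for Character 1, supporting them as a clade.
Character 2 (derived state 'absent') is shared by Alpha, Beta, Epsilon, Eta, and Zeta — a synapomorphy uniting that clade.
Only Alpha, Beta, and Eta show the derived state 'present' for Character 3, supporting them as a clade.
Character 4: derived state 'present' in Delta only — an autapomorphy, so it tells us nothing about relationships among taxa.
Character 5 (derived state 'present') is shared by all ingroup taxa — unites the whole ingroup.
Character 6 (derived state 'absent') is unique to Epsilon (autapomorphy; uninformative for grouping).
Character 7 (derived state 'present') is shared by Epsilon and Zeta — a synapomorphy uniting that clade.
Most parsimonious ingroup topology: (((Epsilon,Zeta),((Eta,Alpha),Beta)),Delta).
Zeta and Epsilon share a more recent common ancestor with each other than either does with Alpha, so Alpha is the least closely related of the three.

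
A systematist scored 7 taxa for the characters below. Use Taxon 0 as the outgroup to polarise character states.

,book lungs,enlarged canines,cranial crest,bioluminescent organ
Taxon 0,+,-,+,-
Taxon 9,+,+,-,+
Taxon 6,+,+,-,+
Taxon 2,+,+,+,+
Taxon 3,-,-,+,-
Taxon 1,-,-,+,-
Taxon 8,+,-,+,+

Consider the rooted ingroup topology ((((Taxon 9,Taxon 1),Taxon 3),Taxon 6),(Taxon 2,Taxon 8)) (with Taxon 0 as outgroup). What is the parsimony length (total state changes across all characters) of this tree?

Map each character onto ((((Taxon 9,Taxon 1),Taxon 3),Taxon 6),(Taxon 2,Taxon 8)) (rooted by Taxon 0) and count the minimum state changes it requires (Fitch parsimony):
book lungs: 2; enlarged canines: 3; cranial crest: 2; bioluminescent organ: 3.
Total tree length = 10.

10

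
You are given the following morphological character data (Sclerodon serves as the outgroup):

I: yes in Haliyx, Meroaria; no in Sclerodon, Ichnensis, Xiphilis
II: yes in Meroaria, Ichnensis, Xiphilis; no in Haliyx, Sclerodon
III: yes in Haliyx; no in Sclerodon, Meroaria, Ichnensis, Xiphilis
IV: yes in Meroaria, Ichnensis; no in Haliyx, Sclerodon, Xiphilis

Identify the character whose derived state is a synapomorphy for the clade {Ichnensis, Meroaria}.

The outgroup has state 'no' for every character, so 'yes' is the derived state throughout.
I (state 'yes') occurs in Haliyx and Meroaria but conflicts with the nesting implied by the other characters — most parsimoniously interpreted as homoplasy.
II: derived state 'yes' in Ichnensis, Meroaria, and Xiphilis only — synapomorphy for {Ichnensis, Meroaria, Xiphilis}.
III (derived state 'yes') is unique to Haliyx (autapomorphy; uninformative for grouping).
IV: derived state 'yes' in Ichnensis and Meroaria only — synapomorphy for {Ichnensis, Meroaria}.
Most parsimonious ingroup topology: (((Ichnensis,Meroaria),Xiphilis),Haliyx).
The clade {Ichnensis, Meroaria} is supported by IV: its derived state 'yes' occurs in exactly those taxa and in no other taxon (including the outgroup).

IV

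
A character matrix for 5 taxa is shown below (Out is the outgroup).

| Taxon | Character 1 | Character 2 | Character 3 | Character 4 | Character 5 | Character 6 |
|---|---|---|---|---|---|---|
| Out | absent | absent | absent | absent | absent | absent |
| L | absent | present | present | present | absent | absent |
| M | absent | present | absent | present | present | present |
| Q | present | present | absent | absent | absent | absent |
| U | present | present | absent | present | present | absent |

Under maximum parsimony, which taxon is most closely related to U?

M

The outgroup has state 'absent' for every character, so 'present' is the derived state throughout.
Character 1 groups Q and U, which is incompatible with the clades supported by the remaining characters; treating it as convergent (homoplasy) costs fewer steps than any alternative tree.
Character 2 (derived state 'present') is shared by all ingroup taxa — unites the whole ingroup.
Character 3 (derived state 'present') is unique to L (autapomorphy; uninformative for grouping).
Character 4 (derived state 'present') is shared by L, M, and U — a synapomorphy uniting that clade.
Character 5 (derived state 'present') is shared by M and U — a synapomorphy uniting that clade.
Character 6 (derived state 'present') is unique to M (autapomorphy; uninformative for grouping).
Most parsimonious ingroup topology: ((L,(M,U)),Q).
U and M form a cherry on this tree, so they are sister taxa.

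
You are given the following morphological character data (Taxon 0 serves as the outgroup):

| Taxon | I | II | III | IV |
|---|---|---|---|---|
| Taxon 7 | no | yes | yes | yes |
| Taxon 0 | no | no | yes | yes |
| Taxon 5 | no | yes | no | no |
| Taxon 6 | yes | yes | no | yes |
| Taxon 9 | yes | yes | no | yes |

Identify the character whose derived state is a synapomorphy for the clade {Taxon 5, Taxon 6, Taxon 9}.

Character polarity is set by the outgroup: the derived state is whichever differs from the outgroup's state, so for III, IV the derived state is 'no', and for the remaining characters it is 'yes'.
I: derived state 'yes' in Taxon 6 and Taxon 9 only — synapomorphy for {Taxon 6, Taxon 9}.
All ingroup taxa share the derived state 'yes' for II; it defines the ingroup but does not resolve relationships within it.
III (derived state 'no') is shared by Taxon 5, Taxon 6, and Taxon 9 — a synapomorphy uniting that clade.
IV: derived state 'no' in Taxon 5 only — an autapomorphy, so it tells us nothing about relationships among taxa.
Most parsimonious ingroup topology: (((Taxon 9,Taxon 6),Taxon 5),Taxon 7).
The clade {Taxon 5, Taxon 6, Taxon 9} is supported by III: its derived state 'no' occurs in exactly those taxa and in no other taxon (including the outgroup).

III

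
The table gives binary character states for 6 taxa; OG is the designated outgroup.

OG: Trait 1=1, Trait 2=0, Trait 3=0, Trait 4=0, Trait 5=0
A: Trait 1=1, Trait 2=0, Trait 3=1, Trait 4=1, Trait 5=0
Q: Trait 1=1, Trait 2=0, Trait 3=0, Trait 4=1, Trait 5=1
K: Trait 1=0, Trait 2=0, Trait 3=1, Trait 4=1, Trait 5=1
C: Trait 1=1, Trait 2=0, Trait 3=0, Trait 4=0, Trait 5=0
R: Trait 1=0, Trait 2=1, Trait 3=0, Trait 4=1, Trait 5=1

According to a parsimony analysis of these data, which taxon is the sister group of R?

Character polarity is set by the outgroup: the derived state is whichever differs from the outgroup's state, so for Trait 1 the derived state is '0', and for the remaining characters it is '1'.
Trait 1: derived state '0' in K and R only — synapomorphy for {K, R}.
Trait 2 (derived state '1') is unique to R (autapomorphy; uninformative for grouping).
Trait 3 groups A and K, which is incompatible with the clades supported by the remaining characters; treating it as convergent (homoplasy) costs fewer steps than any alternative tree.
Only A, K, Q, and R show the derived state '1' for Trait 4, supporting them as a clade.
Trait 5: derived state '1' in K, Q, and R only — synapomorphy for {K, Q, R}.
Most parsimonious ingroup topology: ((A,(Q,(K,R))),C).
R and K form a cherry on this tree, so they are sister taxa.

K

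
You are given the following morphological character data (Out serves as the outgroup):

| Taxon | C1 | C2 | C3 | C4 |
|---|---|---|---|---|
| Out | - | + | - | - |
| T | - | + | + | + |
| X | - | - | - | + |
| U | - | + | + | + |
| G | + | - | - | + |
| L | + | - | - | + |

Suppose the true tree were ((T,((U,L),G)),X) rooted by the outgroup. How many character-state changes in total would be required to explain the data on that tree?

Map each character onto ((T,((U,L),G)),X) (rooted by Out) and count the minimum state changes it requires (Fitch parsimony):
C1: 2; C2: 3; C3: 2; C4: 1.
Total tree length = 8.

8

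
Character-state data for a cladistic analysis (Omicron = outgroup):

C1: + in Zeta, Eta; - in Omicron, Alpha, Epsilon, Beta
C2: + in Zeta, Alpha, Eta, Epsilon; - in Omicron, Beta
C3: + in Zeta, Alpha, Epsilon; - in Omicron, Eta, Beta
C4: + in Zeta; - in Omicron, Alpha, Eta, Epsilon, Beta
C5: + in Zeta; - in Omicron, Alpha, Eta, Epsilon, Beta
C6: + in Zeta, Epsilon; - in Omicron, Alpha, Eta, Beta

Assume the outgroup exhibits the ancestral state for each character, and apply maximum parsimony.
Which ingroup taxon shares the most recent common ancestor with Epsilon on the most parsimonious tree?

The outgroup has state '-' for every character, so '+' is the derived state throughout.
C1 groups Eta and Zeta, which is incompatible with the clades supported by the remaining characters; treating it as convergent (homoplasy) costs fewer steps than any alternative tree.
C2 (derived state '+') is shared by Alpha, Epsilon, Eta, and Zeta — a synapomorphy uniting that clade.
C3 (derived state '+') is shared by Alpha, Epsilon, and Zeta — a synapomorphy uniting that clade.
C4: derived state '+' in Zeta only — an autapomorphy, so it tells us nothing about relationships among taxa.
C5: derived state '+' in Zeta only — an autapomorphy, so it tells us nothing about relationships among taxa.
C6: derived state '+' in Epsilon and Zeta only — synapomorphy for {Epsilon, Zeta}.
Most parsimonious ingroup topology: ((((Zeta,Epsilon),Alpha),Eta),Beta).
Epsilon and Zeta form a cherry on this tree, so they are sister taxa.

Zeta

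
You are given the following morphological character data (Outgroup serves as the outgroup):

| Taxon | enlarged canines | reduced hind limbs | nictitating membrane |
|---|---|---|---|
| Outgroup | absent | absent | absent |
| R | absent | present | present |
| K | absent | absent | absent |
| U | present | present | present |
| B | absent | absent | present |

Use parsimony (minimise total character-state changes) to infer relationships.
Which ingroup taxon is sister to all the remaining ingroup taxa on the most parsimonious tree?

K

The outgroup has state 'absent' for every character, so 'present' is the derived state throughout.
enlarged canines: derived state 'present' in U only — an autapomorphy, so it tells us nothing about relationships among taxa.
reduced hind limbs: derived state 'present' in R and U only — synapomorphy for {R, U}.
nictitating membrane: derived state 'present' in B, R, and U only — synapomorphy for {B, R, U}.
Most parsimonious ingroup topology: (((R,U),B),K).
K is sister to the clade containing all other ingroup taxa, so it is the earliest-diverging (most basal) ingroup lineage.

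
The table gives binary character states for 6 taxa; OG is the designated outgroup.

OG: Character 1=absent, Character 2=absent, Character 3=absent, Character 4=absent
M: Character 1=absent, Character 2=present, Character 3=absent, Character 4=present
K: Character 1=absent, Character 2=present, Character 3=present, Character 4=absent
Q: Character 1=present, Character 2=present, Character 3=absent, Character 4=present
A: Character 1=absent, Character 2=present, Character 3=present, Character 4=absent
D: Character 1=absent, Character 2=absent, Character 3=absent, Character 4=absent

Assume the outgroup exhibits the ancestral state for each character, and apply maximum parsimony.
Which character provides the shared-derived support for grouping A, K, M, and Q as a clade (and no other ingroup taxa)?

Character 2

The outgroup has state 'absent' for every character, so 'present' is the derived state throughout.
Character 1 (derived state 'present') is unique to Q (autapomorphy; uninformative for grouping).
Character 2: derived state 'present' in A, K, M, and Q only — synapomorphy for {A, K, M, Q}.
Only A and K show the derived state 'present' for Character 3, supporting them as a clade.
Character 4: derived state 'present' in M and Q only — synapomorphy for {M, Q}.
Most parsimonious ingroup topology: (((M,Q),(K,A)),D).
The clade {A, K, M, Q} is supported by Character 2: its derived state 'present' occurs in exactly those taxa and in no other taxon (including the outgroup).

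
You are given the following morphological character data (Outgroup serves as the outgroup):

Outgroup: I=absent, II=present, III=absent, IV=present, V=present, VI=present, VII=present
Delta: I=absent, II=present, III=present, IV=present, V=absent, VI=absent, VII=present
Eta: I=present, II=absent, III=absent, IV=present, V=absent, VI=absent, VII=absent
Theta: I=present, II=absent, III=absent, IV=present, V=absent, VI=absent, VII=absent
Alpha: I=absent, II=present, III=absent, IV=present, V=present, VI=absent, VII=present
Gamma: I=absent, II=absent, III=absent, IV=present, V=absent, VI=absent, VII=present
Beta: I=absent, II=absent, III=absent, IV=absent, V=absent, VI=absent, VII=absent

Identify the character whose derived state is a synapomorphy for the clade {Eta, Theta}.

I

Character polarity is set by the outgroup: the derived state is whichever differs from the outgroup's state, so for II, IV, V, VI, VII the derived state is 'absent', and for the remaining characters it is 'present'.
Only Eta and Theta show the derived state 'present' for I, supporting them as a clade.
II: derived state 'absent' in Beta, Eta, Gamma, and Theta only — synapomorphy for {Beta, Eta, Gamma, Theta}.
III (derived state 'present') is unique to Delta (autapomorphy; uninformative for grouping).
IV: derived state 'absent' in Beta only — an autapomorphy, so it tells us nothing about relationships among taxa.
V: derived state 'absent' in Beta, Delta, Eta, Gamma, and Theta only — synapomorphy for {Beta, Delta, Eta, Gamma, Theta}.
All ingroup taxa share the derived state 'absent' for VI; it defines the ingroup but does not resolve relationships within it.
VII (derived state 'absent') is shared by Beta, Eta, and Theta — a synapomorphy uniting that clade.
Most parsimonious ingroup topology: ((Delta,(((Eta,Theta),Beta),Gamma)),Alpha).
The clade {Eta, Theta} is supported by I: its derived state 'present' occurs in exactly those taxa and in no other taxon (including the outgroup).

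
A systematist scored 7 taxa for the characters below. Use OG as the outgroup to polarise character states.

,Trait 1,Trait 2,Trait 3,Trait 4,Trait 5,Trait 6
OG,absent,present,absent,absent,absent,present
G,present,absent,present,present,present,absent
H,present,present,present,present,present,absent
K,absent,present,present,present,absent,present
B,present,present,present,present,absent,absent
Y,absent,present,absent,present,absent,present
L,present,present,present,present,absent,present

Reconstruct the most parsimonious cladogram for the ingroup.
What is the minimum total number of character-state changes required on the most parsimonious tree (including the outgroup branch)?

6

Character polarity is set by the outgroup: the derived state is whichever differs from the outgroup's state, so for Trait 2, Trait 6 the derived state is 'absent', and for the remaining characters it is 'present'.
Trait 1: derived state 'present' in B, G, H, and L only — synapomorphy for {B, G, H, L}.
Trait 2 (derived state 'absent') is unique to G (autapomorphy; uninformative for grouping).
Trait 3 (derived state 'present') is shared by B, G, H, K, and L — a synapomorphy uniting that clade.
Trait 4 (derived state 'present') is shared by all ingroup taxa — unites the whole ingroup.
Trait 5 (derived state 'present') is shared by G and H — a synapomorphy uniting that clade.
Only B, G, and H show the derived state 'absent' for Trait 6, supporting them as a clade.
Most parsimonious ingroup topology: (((((G,H),B),L),K),Y).
Changes per character on this tree: Trait 1: 1; Trait 2: 1; Trait 3: 1; Trait 4: 1; Trait 5: 1; Trait 6: 1.
Total = 6.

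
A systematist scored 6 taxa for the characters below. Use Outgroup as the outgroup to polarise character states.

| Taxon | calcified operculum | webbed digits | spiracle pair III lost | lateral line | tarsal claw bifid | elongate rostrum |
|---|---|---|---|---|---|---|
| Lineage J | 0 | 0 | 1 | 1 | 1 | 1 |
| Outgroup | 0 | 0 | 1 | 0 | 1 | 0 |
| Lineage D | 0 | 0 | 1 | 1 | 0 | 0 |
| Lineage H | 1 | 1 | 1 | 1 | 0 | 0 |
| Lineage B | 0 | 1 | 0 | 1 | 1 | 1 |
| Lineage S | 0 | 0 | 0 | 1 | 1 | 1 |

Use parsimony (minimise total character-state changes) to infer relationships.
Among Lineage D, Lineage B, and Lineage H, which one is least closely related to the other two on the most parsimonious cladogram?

Character polarity is set by the outgroup: the derived state is whichever differs from the outgroup's state, so for spiracle pair III lost, tarsal claw bifid the derived state is '0', and for the remaining characters it is '1'.
calcified operculum (derived state '1') is unique to Lineage H (autapomorphy; uninformative for grouping).
webbed digits groups Lineage B and Lineage H, which is incompatible with the clades supported by the remaining characters; treating it as convergent (homoplasy) costs fewer steps than any alternative tree.
spiracle pair III lost (derived state '0') is shared by Lineage B and Lineage S — a synapomorphy uniting that clade.
lateral line (derived state '1') is shared by all ingroup taxa — unites the whole ingroup.
tarsal claw bifid (derived state '0') is shared by Lineage D and Lineage H — a synapomorphy uniting that clade.
elongate rostrum: derived state '1' in Lineage B, Lineage J, and Lineage S only — synapomorphy for {Lineage B, Lineage J, Lineage S}.
Most parsimonious ingroup topology: ((Lineage J,(Lineage S,Lineage B)),(Lineage D,Lineage H)).
Lineage H and Lineage D share a more recent common ancestor with each other than either does with Lineage B, so Lineage B is the least closely related of the three.

Lineage B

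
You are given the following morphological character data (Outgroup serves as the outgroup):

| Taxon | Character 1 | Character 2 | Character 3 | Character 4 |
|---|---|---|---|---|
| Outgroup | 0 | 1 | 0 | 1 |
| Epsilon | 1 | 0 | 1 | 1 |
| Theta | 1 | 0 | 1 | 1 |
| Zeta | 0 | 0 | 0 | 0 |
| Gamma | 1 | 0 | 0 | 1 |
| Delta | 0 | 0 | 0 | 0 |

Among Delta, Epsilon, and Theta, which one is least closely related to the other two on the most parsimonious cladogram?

Character polarity is set by the outgroup: the derived state is whichever differs from the outgroup's state, so for Character 2, Character 4 the derived state is '0', and for the remaining characters it is '1'.
Character 1 (derived state '1') is shared by Epsilon, Gamma, and Theta — a synapomorphy uniting that clade.
All ingroup taxa share the derived state '0' for Character 2; it defines the ingroup but does not resolve relationships within it.
Only Epsilon and Theta show the derived state '1' for Character 3, supporting them as a clade.
Only Delta and Zeta show the derived state '0' for Character 4, supporting them as a clade.
Most parsimonious ingroup topology: (((Epsilon,Theta),Gamma),(Zeta,Delta)).
Theta and Epsilon share a more recent common ancestor with each other than either does with Delta, so Delta is the least closely related of the three.

Delta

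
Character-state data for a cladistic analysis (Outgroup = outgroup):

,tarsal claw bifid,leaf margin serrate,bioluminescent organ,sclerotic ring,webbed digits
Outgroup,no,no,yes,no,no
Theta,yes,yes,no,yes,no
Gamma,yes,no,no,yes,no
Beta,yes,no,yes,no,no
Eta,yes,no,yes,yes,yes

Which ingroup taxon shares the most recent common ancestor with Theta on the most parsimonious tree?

Gamma

Character polarity is set by the outgroup: the derived state is whichever differs from the outgroup's state, so for bioluminescent organ the derived state is 'no', and for the remaining characters it is 'yes'.
All ingroup taxa share the derived state 'yes' for tarsal claw bifid; it defines the ingroup but does not resolve relationships within it.
leaf margin serrate: derived state 'yes' in Theta only — an autapomorphy, so it tells us nothing about relationships among taxa.
bioluminescent organ (derived state 'no') is shared by Gamma and Theta — a synapomorphy uniting that clade.
Only Eta, Gamma, and Theta show the derived state 'yes' for sclerotic ring, supporting them as a clade.
webbed digits (derived state 'yes') is unique to Eta (autapomorphy; uninformative for grouping).
Most parsimonious ingroup topology: (((Theta,Gamma),Eta),Beta).
Theta and Gamma form a cherry on this tree, so they are sister taxa.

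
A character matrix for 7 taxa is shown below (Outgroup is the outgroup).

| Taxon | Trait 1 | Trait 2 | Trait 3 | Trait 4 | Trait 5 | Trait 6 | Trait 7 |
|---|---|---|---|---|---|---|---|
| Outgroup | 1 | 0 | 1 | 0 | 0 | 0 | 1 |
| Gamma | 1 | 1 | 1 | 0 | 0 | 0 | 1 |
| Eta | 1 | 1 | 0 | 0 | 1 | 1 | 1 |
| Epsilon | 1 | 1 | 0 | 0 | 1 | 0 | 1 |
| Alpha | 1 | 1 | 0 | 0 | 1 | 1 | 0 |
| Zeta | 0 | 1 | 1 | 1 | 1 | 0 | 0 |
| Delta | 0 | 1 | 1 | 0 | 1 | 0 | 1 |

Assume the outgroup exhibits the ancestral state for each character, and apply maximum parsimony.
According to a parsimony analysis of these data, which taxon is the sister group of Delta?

Character polarity is set by the outgroup: the derived state is whichever differs from the outgroup's state, so for Trait 1, Trait 3, Trait 7 the derived state is '0', and for the remaining characters it is '1'.
Trait 1: derived state '0' in Delta and Zeta only — synapomorphy for {Delta, Zeta}.
All ingroup taxa share the derived state '1' for Trait 2; it defines the ingroup but does not resolve relationships within it.
Trait 3 (derived state '0') is shared by Alpha, Epsilon, and Eta — a synapomorphy uniting that clade.
Trait 4: derived state '1' in Zeta only — an autapomorphy, so it tells us nothing about relationships among taxa.
Only Alpha, Delta, Epsilon, Eta, and Zeta show the derived state '1' for Trait 5, supporting them as a clade.
Only Alpha and Eta show the derived state '1' for Trait 6, supporting them as a clade.
Trait 7 (state '0') occurs in Alpha and Zeta but conflicts with the nesting implied by the other characters — most parsimoniously interpreted as homoplasy.
Most parsimonious ingroup topology: (Gamma,(((Eta,Alpha),Epsilon),(Zeta,Delta))).
Delta and Zeta form a cherry on this tree, so they are sister taxa.

Zeta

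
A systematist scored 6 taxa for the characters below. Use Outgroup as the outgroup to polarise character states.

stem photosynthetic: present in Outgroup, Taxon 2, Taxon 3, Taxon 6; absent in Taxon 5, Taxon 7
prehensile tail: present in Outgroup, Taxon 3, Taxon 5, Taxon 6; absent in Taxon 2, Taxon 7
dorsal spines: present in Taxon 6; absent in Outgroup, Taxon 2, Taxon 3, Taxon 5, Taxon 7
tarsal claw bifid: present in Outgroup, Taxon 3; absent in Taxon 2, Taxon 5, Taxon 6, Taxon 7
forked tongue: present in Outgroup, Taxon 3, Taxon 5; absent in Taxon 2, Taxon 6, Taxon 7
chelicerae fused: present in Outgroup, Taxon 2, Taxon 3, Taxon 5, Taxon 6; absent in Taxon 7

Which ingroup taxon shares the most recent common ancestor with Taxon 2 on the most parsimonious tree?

Taxon 7

Character polarity is set by the outgroup: the derived state is whichever differs from the outgroup's state, so for stem photosynthetic, prehensile tail, tarsal claw bifid, forked tongue, chelicerae fused the derived state is 'absent', and for the remaining characters it is 'present'.
stem photosynthetic groups Taxon 5 and Taxon 7, which is incompatible with the clades supported by the remaining characters; treating it as convergent (homoplasy) costs fewer steps than any alternative tree.
Only Taxon 2 and Taxon 7 show the derived state 'absent' for prehensile tail, supporting them as a clade.
dorsal spines (derived state 'present') is unique to Taxon 6 (autapomorphy; uninformative for grouping).
tarsal claw bifid: derived state 'absent' in Taxon 2, Taxon 5, Taxon 6, and Taxon 7 only — synapomorphy for {Taxon 2, Taxon 5, Taxon 6, Taxon 7}.
forked tongue: derived state 'absent' in Taxon 2, Taxon 6, and Taxon 7 only — synapomorphy for {Taxon 2, Taxon 6, Taxon 7}.
chelicerae fused: derived state 'absent' in Taxon 7 only — an autapomorphy, so it tells us nothing about relationships among taxa.
Most parsimonious ingroup topology: ((((Taxon 2,Taxon 7),Taxon 6),Taxon 5),Taxon 3).
Taxon 2 and Taxon 7 form a cherry on this tree, so they are sister taxa.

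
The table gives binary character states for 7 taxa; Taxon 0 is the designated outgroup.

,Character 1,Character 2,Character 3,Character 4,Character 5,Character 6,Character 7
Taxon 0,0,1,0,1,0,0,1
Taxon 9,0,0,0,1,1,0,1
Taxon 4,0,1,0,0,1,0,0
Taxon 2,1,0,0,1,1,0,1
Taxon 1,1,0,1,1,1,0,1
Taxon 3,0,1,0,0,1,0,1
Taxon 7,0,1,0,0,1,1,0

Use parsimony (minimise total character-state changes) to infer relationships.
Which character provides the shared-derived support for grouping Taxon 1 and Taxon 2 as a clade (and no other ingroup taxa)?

Character 1

Character polarity is set by the outgroup: the derived state is whichever differs from the outgroup's state, so for Character 2, Character 4, Character 7 the derived state is '0', and for the remaining characters it is '1'.
Character 1: derived state '1' in Taxon 1 and Taxon 2 only — synapomorphy for {Taxon 1, Taxon 2}.
Only Taxon 1, Taxon 2, and Taxon 9 show the derived state '0' for Character 2, supporting them as a clade.
Character 3 (derived state '1') is unique to Taxon 1 (autapomorphy; uninformative for grouping).
Character 4: derived state '0' in Taxon 3, Taxon 4, and Taxon 7 only — synapomorphy for {Taxon 3, Taxon 4, Taxon 7}.
Character 5 (derived state '1') is shared by all ingroup taxa — unites the whole ingroup.
Character 6: derived state '1' in Taxon 7 only — an autapomorphy, so it tells us nothing about relationships among taxa.
Character 7: derived state '0' in Taxon 4 and Taxon 7 only — synapomorphy for {Taxon 4, Taxon 7}.
Most parsimonious ingroup topology: ((Taxon 9,(Taxon 2,Taxon 1)),((Taxon 4,Taxon 7),Taxon 3)).
The clade {Taxon 1, Taxon 2} is supported by Character 1: its derived state '1' occurs in exactly those taxa and in no other taxon (including the outgroup).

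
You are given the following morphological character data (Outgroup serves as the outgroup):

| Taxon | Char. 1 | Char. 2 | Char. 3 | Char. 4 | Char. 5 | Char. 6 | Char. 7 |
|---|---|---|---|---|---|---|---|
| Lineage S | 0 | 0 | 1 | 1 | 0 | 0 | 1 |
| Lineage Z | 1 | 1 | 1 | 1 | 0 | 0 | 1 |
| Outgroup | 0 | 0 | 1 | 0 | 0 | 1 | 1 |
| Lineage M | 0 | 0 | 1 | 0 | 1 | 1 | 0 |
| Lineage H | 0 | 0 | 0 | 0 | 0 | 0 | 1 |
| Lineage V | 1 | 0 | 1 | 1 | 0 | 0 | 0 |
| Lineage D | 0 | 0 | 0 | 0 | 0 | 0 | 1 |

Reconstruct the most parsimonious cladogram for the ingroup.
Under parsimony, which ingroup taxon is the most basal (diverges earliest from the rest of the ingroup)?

Lineage M

Character polarity is set by the outgroup: the derived state is whichever differs from the outgroup's state, so for Char. 3, Char. 6, Char. 7 the derived state is '0', and for the remaining characters it is '1'.
Char. 1: derived state '1' in Lineage V and Lineage Z only — synapomorphy for {Lineage V, Lineage Z}.
Char. 2: derived state '1' in Lineage Z only — an autapomorphy, so it tells us nothing about relationships among taxa.
Only Lineage D and Lineage H show the derived state '0' for Char. 3, supporting them as a clade.
Only Lineage S, Lineage V, and Lineage Z show the derived state '1' for Char. 4, supporting them as a clade.
Char. 5 (derived state '1') is unique to Lineage M (autapomorphy; uninformative for grouping).
Char. 6: derived state '0' in Lineage D, Lineage H, Lineage S, Lineage V, and Lineage Z only — synapomorphy for {Lineage D, Lineage H, Lineage S, Lineage V, Lineage Z}.
Char. 7 (state '0') occurs in Lineage M and Lineage V but conflicts with the nesting implied by the other characters — most parsimoniously interpreted as homoplasy.
Most parsimonious ingroup topology: ((((Lineage Z,Lineage V),Lineage S),(Lineage D,Lineage H)),Lineage M).
Lineage M is sister to the clade containing all other ingroup taxa, so it is the earliest-diverging (most basal) ingroup lineage.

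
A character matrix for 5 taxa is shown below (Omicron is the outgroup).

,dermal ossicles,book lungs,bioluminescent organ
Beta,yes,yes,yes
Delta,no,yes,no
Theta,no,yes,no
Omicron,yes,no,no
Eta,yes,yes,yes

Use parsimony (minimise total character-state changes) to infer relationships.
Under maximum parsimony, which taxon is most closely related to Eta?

Character polarity is set by the outgroup: the derived state is whichever differs from the outgroup's state, so for dermal ossicles the derived state is 'no', and for the remaining characters it is 'yes'.
dermal ossicles: derived state 'no' in Delta and Theta only — synapomorphy for {Delta, Theta}.
book lungs (derived state 'yes') is shared by all ingroup taxa — unites the whole ingroup.
Only Beta and Eta show the derived state 'yes' for bioluminescent organ, supporting them as a clade.
Most parsimonious ingroup topology: ((Theta,Delta),(Eta,Beta)).
Eta and Beta form a cherry on this tree, so they are sister taxa.

Beta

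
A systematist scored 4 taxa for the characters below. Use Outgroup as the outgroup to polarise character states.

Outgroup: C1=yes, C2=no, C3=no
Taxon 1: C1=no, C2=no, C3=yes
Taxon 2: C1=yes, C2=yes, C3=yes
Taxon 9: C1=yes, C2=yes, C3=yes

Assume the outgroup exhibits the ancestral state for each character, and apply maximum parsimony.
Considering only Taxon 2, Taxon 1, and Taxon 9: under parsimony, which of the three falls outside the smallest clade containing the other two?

Character polarity is set by the outgroup: the derived state is whichever differs from the outgroup's state, so for C1 the derived state is 'no', and for the remaining characters it is 'yes'.
C1: derived state 'no' in Taxon 1 only — an autapomorphy, so it tells us nothing about relationships among taxa.
C2: derived state 'yes' in Taxon 2 and Taxon 9 only — synapomorphy for {Taxon 2, Taxon 9}.
C3 (derived state 'yes') is shared by all ingroup taxa — unites the whole ingroup.
Most parsimonious ingroup topology: (Taxon 1,(Taxon 2,Taxon 9)).
Taxon 2 and Taxon 9 share a more recent common ancestor with each other than either does with Taxon 1, so Taxon 1 is the least closely related of the three.

Taxon 1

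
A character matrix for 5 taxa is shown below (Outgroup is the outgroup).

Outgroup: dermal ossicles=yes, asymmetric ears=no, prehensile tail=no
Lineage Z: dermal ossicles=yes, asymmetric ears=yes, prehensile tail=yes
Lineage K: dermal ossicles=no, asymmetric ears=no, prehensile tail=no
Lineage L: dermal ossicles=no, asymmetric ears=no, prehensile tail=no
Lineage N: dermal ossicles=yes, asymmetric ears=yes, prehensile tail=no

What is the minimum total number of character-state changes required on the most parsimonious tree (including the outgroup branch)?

3

Character polarity is set by the outgroup: the derived state is whichever differs from the outgroup's state, so for dermal ossicles the derived state is 'no', and for the remaining characters it is 'yes'.
dermal ossicles (derived state 'no') is shared by Lineage K and Lineage L — a synapomorphy uniting that clade.
Only Lineage N and Lineage Z show the derived state 'yes' for asymmetric ears, supporting them as a clade.
prehensile tail (derived state 'yes') is unique to Lineage Z (autapomorphy; uninformative for grouping).
Most parsimonious ingroup topology: ((Lineage Z,Lineage N),(Lineage K,Lineage L)).
Changes per character on this tree: dermal ossicles: 1; asymmetric ears: 1; prehensile tail: 1.
Total = 3.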